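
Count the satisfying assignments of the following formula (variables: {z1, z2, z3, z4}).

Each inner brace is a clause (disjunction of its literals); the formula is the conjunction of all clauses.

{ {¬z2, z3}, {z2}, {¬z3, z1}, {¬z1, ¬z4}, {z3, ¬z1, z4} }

1

There are 2^4 = 16 truth assignments over (z1, z2, z3, z4).
Check each against the 5 clauses (columns in the order z1, z2, z3, z4):
  F F F F  ✗ fails (z2)
  F F F T  ✗ fails (z2)
  F F T F  ✗ fails (z2)
  F F T T  ✗ fails (z2)
  F T F F  ✗ fails (¬z2 ∨ z3)
  F T F T  ✗ fails (¬z2 ∨ z3)
  F T T F  ✗ fails (¬z3 ∨ z1)
  F T T T  ✗ fails (¬z3 ∨ z1)
  T F F F  ✗ fails (z2)
  T F F T  ✗ fails (z2)
  T F T F  ✗ fails (z2)
  T F T T  ✗ fails (z2)
  T T F F  ✗ fails (¬z2 ∨ z3)
  T T F T  ✗ fails (¬z2 ∨ z3)
  T T T F  ✓ satisfies all
  T T T T  ✗ fails (¬z1 ∨ ¬z4)
1 of the 16 rows is a model.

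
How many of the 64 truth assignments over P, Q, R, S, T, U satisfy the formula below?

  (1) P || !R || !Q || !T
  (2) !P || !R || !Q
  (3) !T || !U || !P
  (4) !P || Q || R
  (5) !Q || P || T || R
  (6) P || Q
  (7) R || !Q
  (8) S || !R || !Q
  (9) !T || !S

There are 2^6 = 64 truth assignments over (P, Q, R, S, T, U).
Split on P. With P = true, the clauses containing P are satisfied and !P drops from the rest; 5 of the 2^5 = 32 assignments to the other variables satisfy what remains.
With P = false, by the same count on the reduced clause set, 2 assignments work.
(One model: P=F, Q=T, R=T, S=T, T=F, U=F.)
Total: 5 + 2 = 7.

7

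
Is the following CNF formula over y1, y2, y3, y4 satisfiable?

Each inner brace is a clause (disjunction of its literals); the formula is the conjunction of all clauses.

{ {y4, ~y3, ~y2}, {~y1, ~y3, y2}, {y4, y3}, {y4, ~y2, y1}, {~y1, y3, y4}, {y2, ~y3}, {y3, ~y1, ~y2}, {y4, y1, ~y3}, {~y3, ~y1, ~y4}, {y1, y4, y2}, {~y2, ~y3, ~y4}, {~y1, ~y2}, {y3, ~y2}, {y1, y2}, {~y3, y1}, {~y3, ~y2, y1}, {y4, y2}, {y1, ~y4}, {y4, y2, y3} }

Try y4 = 1.
From the singleton clause (y1), y1 = 1.
From the singleton clause (~y3), y3 = 0.
From the singleton clause (~y2), y2 = 0.
Every clause now holds.
A satisfying assignment: y1 ↦ 1; y2 ↦ 0; y3 ↦ 0; y4 ↦ 1.

Yes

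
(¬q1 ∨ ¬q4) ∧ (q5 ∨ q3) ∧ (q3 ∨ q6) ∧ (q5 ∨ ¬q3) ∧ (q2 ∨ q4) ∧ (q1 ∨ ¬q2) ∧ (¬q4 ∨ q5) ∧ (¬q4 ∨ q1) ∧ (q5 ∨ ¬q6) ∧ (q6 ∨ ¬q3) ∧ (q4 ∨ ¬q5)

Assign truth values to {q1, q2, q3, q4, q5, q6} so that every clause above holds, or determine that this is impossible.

UNSATISFIABLE

Branch on q1: set q1 = False.
Unit clause (¬q2) forces q2 = False.
Unit clause (q4) forces q4 = True.
But (¬q4) is also a unit clause — contradiction.
Backtrack on q1: now try q1 = True.
Unit clause (¬q4) forces q4 = False.
Unit clause (q2) forces q2 = True.
Unit clause (¬q5) forces q5 = False.
Unit clause (q3) forces q3 = True.
But (¬q3) is also a unit clause — contradiction.
Neither q1 = True nor q1 = False works.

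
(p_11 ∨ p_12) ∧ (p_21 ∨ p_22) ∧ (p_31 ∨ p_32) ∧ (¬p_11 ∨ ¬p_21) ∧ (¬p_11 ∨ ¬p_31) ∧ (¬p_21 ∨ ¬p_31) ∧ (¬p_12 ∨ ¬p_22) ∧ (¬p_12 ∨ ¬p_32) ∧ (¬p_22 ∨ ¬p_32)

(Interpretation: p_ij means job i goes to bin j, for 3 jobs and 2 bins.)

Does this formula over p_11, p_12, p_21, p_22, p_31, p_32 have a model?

Unsatisfiable

Case p_11 = True:
Unit clause (¬p_21) forces p_21 = False.
Unit clause (p_22) forces p_22 = True.
Unit clause (¬p_31) forces p_31 = False.
Unit clause (p_32) forces p_32 = True.
Now (¬p_32) is unsatisfied and unit — conflict.
That branch fails; take p_11 = False instead.
Unit clause (p_12) forces p_12 = True.
Unit clause (¬p_22) forces p_22 = False.
Unit clause (p_21) forces p_21 = True.
Unit clause (¬p_31) forces p_31 = False.
Unit clause (p_32) forces p_32 = True.
Now (¬p_32) is unsatisfied and unit — conflict.
Neither p_11 = True nor p_11 = False works.
No assignment satisfies every clause.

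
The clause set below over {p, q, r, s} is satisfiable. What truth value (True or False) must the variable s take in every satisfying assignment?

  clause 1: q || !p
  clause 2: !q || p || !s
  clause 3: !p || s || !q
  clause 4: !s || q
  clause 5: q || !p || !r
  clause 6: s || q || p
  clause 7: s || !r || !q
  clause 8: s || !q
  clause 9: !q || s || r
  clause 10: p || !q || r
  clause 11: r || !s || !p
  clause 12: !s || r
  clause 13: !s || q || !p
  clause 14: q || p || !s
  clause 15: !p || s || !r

Suppose s = false.
(!q) alone gives q = false.
(!p) alone gives p = false.
That conflicts with the unit clause (p).
So every satisfying assignment has s = True.

True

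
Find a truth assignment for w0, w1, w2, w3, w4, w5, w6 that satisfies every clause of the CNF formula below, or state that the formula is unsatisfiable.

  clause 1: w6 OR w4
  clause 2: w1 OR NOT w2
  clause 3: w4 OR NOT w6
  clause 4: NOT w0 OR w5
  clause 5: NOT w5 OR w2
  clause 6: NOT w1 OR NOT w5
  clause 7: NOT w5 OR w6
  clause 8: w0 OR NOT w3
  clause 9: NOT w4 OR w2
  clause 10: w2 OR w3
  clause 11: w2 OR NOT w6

Try w6 = true.
Unit clause (w4) forces w4 = true.
Unit clause (w2) forces w2 = true.
Unit clause (w1) forces w1 = true.
Unit clause (NOT w5) forces w5 = false.
Unit clause (NOT w0) forces w0 = false.
Unit clause (NOT w3) forces w3 = false.
Every clause now holds.

w0=false,  w1=true,  w2=true,  w3=false,  w4=true,  w5=false,  w6=true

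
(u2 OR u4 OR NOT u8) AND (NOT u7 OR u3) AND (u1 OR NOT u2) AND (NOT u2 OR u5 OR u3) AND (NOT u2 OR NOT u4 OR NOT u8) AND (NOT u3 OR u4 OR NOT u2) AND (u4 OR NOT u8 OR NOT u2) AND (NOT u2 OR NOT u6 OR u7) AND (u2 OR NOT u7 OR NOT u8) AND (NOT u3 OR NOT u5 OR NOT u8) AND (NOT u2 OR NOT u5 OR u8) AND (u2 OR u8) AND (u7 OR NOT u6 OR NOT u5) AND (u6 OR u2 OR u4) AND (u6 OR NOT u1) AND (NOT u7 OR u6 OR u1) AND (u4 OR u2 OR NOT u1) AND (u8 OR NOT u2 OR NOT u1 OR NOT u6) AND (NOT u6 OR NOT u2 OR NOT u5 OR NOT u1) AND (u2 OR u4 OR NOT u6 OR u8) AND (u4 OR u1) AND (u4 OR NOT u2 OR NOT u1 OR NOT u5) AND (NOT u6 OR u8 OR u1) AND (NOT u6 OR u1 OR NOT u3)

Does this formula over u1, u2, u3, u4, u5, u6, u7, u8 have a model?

Yes

Try u7 = false.
Try u1 = false.
The clause (NOT u2) is unit, so u2 = false.
The clause (u8) is unit, so u8 = true.
The clause (u4) is unit, so u4 = true.
Try u3 = false.
Try u6 = true.
The clause (NOT u5) is unit, so u5 = false.
Every clause now holds.
A satisfying assignment: u1=false,  u2=false,  u3=false,  u4=true,  u5=false,  u6=true,  u7=false,  u8=true.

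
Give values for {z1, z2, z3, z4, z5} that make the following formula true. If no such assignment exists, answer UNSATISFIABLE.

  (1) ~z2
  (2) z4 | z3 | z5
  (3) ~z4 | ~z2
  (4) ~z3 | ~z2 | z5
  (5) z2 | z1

(~z2) alone gives z2 = 0.
(z1) alone gives z1 = 1.
Suppose z4 = 1.
Every clause is now satisfied; z3, z5 are unconstrained.

z1: 1,  z2: 0,  z3: 1,  z4: 1,  z5: 0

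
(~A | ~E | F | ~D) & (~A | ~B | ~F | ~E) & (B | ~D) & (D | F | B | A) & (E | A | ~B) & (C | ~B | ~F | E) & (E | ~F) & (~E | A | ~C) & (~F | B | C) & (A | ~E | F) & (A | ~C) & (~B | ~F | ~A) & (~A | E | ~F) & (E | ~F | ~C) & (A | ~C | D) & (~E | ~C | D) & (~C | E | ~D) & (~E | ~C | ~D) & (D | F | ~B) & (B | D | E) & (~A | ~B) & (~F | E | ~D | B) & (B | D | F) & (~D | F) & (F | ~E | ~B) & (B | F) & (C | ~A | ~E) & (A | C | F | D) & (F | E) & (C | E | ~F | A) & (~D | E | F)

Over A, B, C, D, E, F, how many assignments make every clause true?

2

There are 2^6 = 64 truth assignments over (A, B, C, D, E, F).
Split on A. With A = 1, the clauses containing A are satisfied and ~A drops from the rest; 0 of the 2^5 = 32 assignments to the other variables satisfy what remains.
With A = 0, by the same count on the reduced clause set, 2 assignments work.
(One model: A=F, B=T, C=F, D=F, E=T, F=T.)
Total: 0 + 2 = 2.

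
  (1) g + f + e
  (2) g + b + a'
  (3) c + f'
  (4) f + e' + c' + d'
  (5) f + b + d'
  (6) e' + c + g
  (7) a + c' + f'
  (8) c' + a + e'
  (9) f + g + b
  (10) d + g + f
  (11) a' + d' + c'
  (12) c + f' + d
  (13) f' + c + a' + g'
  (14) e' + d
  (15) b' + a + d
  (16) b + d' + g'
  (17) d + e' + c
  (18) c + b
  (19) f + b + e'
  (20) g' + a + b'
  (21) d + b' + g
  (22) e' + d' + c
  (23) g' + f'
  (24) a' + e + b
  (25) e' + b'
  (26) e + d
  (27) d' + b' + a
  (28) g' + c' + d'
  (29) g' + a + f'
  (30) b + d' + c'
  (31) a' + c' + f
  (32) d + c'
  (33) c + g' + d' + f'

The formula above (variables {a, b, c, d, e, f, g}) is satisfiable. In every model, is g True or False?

Suppose g = 0.
Suppose f = 1.
Unit clause (c) forces c = 1.
Unit clause (a) forces a = 1.
Unit clause (b) forces b = 1.
Unit clause (d') forces d = 0.
That conflicts with the unit clause (d).
That branch fails; take f = 0 instead.
Unit clause (e) forces e = 1.
Unit clause (c) forces c = 1.
Unit clause (d') forces d = 0.
That conflicts with the unit clause (d).
Either choice for f ends in contradiction.
So every satisfying assignment has g = True.

True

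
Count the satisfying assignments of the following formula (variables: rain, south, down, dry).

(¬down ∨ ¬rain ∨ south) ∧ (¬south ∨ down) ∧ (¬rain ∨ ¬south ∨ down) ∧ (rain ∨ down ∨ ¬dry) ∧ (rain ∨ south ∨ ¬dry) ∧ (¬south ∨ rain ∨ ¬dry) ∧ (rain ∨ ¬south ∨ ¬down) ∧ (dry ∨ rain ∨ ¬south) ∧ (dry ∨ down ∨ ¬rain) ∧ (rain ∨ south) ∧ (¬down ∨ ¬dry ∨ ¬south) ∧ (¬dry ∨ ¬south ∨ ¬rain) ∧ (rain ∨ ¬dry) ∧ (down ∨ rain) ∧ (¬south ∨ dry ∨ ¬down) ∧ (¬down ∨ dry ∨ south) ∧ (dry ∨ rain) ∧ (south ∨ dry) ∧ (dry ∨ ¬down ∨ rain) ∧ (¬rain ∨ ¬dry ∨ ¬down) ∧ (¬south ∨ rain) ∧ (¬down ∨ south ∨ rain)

1

There are 2^4 = 16 truth assignments over (rain, south, down, dry).
Check each against the 22 clauses (columns in the order rain, south, down, dry):
  F F F F  ✗ fails (rain ∨ south)
  F F F T  ✗ fails (rain ∨ down ∨ ¬dry)
  F F T F  ✗ fails (rain ∨ south)
  F F T T  ✗ fails (rain ∨ south ∨ ¬dry)
  F T F F  ✗ fails (¬south ∨ down)
  F T F T  ✗ fails (¬south ∨ down)
  F T T F  ✗ fails (rain ∨ ¬south ∨ ¬down)
  F T T T  ✗ fails (¬south ∨ rain ∨ ¬dry)
  T F F F  ✗ fails (dry ∨ down ∨ ¬rain)
  T F F T  ✓ satisfies all
  T F T F  ✗ fails (¬down ∨ ¬rain ∨ south)
  T F T T  ✗ fails (¬down ∨ ¬rain ∨ south)
  T T F F  ✗ fails (¬south ∨ down)
  T T F T  ✗ fails (¬south ∨ down)
  T T T F  ✗ fails (¬south ∨ dry ∨ ¬down)
  T T T T  ✗ fails (¬down ∨ ¬dry ∨ ¬south)
1 of the 16 rows is a model.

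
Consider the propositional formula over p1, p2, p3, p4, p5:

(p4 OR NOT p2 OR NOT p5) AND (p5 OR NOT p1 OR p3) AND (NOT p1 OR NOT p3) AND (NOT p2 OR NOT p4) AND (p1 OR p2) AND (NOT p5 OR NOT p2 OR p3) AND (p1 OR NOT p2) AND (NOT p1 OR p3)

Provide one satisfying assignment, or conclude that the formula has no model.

Branch on p1: set p1 = false.
The clause (p2) is unit, so p2 = true.
But (NOT p2) is also a unit clause — contradiction.
Backtrack on p1: now try p1 = true.
The clause (NOT p3) is unit, so p3 = false.
But (p3) is also a unit clause — contradiction.
Either choice for p1 ends in contradiction.

UNSATISFIABLE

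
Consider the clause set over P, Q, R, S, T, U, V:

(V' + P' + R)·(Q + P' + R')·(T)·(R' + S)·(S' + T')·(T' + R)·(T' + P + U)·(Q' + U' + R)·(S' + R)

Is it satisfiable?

Unsatisfiable

(T) alone gives T = 1.
(S') alone gives S = 0.
(R') alone gives R = 0.
Now (R) is unsatisfied and unit — conflict.
No assignment satisfies every clause.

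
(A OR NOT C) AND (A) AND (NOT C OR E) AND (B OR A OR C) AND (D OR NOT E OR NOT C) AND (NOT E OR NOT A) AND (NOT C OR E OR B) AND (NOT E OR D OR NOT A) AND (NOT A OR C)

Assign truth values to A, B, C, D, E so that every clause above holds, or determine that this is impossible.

(A) alone gives A = true.
(NOT E) alone gives E = false.
(NOT C) alone gives C = false.
That conflicts with the unit clause (C).

UNSATISFIABLE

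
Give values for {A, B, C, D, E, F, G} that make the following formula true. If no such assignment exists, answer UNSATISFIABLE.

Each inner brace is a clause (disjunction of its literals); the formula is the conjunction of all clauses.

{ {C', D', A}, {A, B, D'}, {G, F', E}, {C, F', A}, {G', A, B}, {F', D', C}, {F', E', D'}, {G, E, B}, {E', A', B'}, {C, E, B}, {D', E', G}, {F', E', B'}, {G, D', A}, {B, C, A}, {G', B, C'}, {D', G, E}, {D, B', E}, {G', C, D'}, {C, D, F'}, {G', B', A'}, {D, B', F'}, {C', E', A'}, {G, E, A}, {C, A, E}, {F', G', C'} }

Suppose C = 1.
Suppose D = 0.
Suppose G = 1.
From the singleton clause (B), B = 1.
From the singleton clause (E), E = 1.
From the singleton clause (A'), A = 0.
From the singleton clause (F'), F = 0.
All clauses are satisfied.

A=0,  B=1,  C=1,  D=0,  E=1,  F=0,  G=1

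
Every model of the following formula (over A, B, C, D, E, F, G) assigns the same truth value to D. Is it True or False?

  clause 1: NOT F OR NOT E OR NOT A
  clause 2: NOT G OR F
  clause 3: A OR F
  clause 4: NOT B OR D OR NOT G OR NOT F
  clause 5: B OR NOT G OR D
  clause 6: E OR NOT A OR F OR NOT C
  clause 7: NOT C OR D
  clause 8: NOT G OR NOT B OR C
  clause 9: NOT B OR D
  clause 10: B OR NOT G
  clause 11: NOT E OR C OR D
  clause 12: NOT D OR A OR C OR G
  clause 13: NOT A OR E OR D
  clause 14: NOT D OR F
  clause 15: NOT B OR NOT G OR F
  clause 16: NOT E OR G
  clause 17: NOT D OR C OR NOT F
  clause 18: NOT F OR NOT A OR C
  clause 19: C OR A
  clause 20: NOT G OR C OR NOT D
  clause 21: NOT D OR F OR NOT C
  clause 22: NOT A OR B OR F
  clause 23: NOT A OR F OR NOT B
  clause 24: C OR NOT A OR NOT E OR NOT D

True

Suppose D = false.
The clause (NOT C) is unit, so C = false.
The clause (NOT B) is unit, so B = false.
The clause (NOT G) is unit, so G = false.
The clause (NOT E) is unit, so E = false.
The clause (NOT A) is unit, so A = false.
But (A) is also a unit clause — contradiction.
So every satisfying assignment has D = True.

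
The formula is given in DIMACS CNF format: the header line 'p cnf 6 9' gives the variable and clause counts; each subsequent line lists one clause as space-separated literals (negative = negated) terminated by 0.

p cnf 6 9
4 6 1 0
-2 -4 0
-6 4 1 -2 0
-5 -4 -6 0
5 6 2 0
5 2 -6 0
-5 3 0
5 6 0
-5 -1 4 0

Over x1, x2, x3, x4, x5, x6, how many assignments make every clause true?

5

There are 2^6 = 64 truth assignments over (x1, x2, x3, x4, x5, x6).
Split on x5. With x5 = True, the clauses containing x5 are satisfied and ¬x5 drops from the rest; 3 of the 2^5 = 32 assignments to the other variables satisfy what remains.
With x5 = False, by the same count on the reduced clause set, 2 assignments work.
(One model: x1=F, x2=F, x3=T, x4=F, x5=T, x6=T.)
Total: 3 + 2 = 5.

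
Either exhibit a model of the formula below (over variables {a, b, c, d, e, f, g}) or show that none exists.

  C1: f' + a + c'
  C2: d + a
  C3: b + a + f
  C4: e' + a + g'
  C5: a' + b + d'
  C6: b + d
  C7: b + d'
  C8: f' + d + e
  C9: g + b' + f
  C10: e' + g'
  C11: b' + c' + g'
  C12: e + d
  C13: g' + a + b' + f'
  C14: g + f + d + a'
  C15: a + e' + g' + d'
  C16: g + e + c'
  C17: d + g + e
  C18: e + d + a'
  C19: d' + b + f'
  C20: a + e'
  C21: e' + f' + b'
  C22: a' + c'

a ↦ 0, b ↦ 1, c ↦ 0, d ↦ 1, e ↦ 0, f ↦ 0, g ↦ 1

Branch on d: set d = 1.
From the singleton clause (b), b = 1.
Branch on g: set g = 1.
From the singleton clause (e'), e = 0.
From the singleton clause (c'), c = 0.
Branch on a: set a = 0.
From the singleton clause (f'), f = 0.
This assignment satisfies each clause.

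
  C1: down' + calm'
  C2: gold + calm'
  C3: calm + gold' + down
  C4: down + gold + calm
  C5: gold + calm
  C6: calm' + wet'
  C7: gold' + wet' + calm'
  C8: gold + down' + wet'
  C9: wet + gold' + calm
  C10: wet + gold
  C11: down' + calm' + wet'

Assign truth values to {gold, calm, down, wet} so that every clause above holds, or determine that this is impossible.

gold: 1; calm: 1; down: 0; wet: 0

Try down = 0.
Try gold = 1.
(calm) alone gives calm = 1.
(wet') alone gives wet = 0.
This assignment satisfies each clause.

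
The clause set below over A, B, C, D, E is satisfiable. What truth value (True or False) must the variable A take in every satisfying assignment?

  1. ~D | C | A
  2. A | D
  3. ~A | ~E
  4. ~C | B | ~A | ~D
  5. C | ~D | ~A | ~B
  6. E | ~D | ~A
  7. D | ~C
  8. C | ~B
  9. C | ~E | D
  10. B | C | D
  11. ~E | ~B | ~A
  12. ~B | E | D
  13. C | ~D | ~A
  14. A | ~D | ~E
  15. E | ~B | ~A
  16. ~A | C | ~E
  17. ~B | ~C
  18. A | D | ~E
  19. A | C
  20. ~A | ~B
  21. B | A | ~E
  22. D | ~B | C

False

Suppose A = 1.
From the singleton clause (~E), E = 0.
From the singleton clause (~D), D = 0.
From the singleton clause (~C), C = 0.
From the singleton clause (~B), B = 0.
Now (B) is unsatisfied and unit — conflict.
So every satisfying assignment has A = False.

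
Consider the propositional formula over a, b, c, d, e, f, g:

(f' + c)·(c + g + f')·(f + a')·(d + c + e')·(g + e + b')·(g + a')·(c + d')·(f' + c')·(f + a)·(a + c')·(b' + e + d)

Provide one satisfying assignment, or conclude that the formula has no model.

UNSATISFIABLE

Branch on f: set f = 0.
Unit clause (a') forces a = 0.
Now (a) is unsatisfied and unit — conflict.
Undo f and try f = 1.
Unit clause (c) forces c = 1.
Now (c') is unsatisfied and unit — conflict.
Either choice for f ends in contradiction.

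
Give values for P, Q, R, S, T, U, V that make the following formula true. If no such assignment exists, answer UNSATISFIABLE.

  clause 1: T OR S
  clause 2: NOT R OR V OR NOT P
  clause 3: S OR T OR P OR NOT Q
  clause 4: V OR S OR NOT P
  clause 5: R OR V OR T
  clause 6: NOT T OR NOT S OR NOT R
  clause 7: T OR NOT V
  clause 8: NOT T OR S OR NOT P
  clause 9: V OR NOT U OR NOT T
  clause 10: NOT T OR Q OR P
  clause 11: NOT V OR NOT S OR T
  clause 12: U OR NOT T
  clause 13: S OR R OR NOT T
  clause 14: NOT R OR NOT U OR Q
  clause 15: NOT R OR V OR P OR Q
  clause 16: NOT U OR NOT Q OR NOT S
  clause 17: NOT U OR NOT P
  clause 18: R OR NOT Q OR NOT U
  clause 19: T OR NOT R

Try T = true.
(U) alone gives U = true.
(V) alone gives V = true.
(NOT P) alone gives P = false.
(Q) alone gives Q = true.
(NOT S) alone gives S = false.
(R) alone gives R = true.
All clauses are satisfied.

P=false; Q=true; R=true; S=false; T=true; U=true; V=true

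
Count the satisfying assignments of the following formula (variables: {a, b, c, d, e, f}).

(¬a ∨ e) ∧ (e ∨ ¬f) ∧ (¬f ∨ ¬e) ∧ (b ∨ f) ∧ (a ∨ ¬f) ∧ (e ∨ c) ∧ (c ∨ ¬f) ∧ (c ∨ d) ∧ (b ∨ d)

8

There are 2^6 = 64 truth assignments over (a, b, c, d, e, f).
Split on b. With b = True, the clauses containing b are satisfied and ¬b drops from the rest; 8 of the 2^5 = 32 assignments to the other variables satisfy what remains.
With b = False, by the same count on the reduced clause set, 0 assignments work.
(One model: a=F, b=T, c=F, d=T, e=T, f=F.)
Total: 8 + 0 = 8.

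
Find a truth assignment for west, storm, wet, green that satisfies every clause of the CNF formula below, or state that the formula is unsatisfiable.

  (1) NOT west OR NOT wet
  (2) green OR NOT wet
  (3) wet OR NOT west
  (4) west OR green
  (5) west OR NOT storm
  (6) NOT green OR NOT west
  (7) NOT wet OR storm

Case west = false:
The clause (green) is unit, so green = true.
The clause (NOT storm) is unit, so storm = false.
The clause (NOT wet) is unit, so wet = false.
This assignment satisfies each clause.

west: false; storm: false; wet: false; green: true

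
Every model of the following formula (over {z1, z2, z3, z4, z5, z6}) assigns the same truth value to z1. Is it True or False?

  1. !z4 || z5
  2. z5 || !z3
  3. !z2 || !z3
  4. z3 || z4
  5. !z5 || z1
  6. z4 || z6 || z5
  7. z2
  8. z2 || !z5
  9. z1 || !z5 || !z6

Suppose z1 = false.
(!z5) alone gives z5 = false.
(!z4) alone gives z4 = false.
(!z3) alone gives z3 = false.
That conflicts with the unit clause (z3).
So every satisfying assignment has z1 = True.

True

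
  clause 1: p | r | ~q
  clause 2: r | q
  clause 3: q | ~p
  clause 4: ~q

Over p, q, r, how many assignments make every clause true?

There are 2^3 = 8 truth assignments over (p, q, r).
Check each against the 4 clauses (columns in the order p, q, r):
  F F F  ✗ fails (r | q)
  F F T  ✓ satisfies all
  F T F  ✗ fails (p | r | ~q)
  F T T  ✗ fails (~q)
  T F F  ✗ fails (r | q)
  T F T  ✗ fails (q | ~p)
  T T F  ✗ fails (~q)
  T T T  ✗ fails (~q)
1 of the 8 rows is a model.

1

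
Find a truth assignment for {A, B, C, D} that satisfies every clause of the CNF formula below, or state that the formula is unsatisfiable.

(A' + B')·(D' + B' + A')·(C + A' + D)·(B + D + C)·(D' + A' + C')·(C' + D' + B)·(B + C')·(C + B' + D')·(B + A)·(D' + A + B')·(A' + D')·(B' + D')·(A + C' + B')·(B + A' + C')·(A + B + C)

Case A = 0:
Unit clause (B) forces B = 1.
Unit clause (D') forces D = 0.
Unit clause (C') forces C = 0.
All clauses are satisfied.

A=0; B=1; C=0; D=0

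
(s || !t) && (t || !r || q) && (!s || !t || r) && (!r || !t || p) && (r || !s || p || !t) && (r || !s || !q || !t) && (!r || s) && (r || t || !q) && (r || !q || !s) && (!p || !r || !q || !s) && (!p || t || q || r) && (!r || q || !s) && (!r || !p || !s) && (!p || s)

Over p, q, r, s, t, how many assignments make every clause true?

There are 2^5 = 32 truth assignments over (p, q, r, s, t).
Split on s. With s = true, the clauses containing s are satisfied and !s drops from the rest; 2 of the 2^4 = 16 assignments to the other variables satisfy what remains.
With s = false, by the same count on the reduced clause set, 1 assignment works.
(One model: p=F, q=F, r=F, s=F, t=F.)
Total: 2 + 1 = 3.

3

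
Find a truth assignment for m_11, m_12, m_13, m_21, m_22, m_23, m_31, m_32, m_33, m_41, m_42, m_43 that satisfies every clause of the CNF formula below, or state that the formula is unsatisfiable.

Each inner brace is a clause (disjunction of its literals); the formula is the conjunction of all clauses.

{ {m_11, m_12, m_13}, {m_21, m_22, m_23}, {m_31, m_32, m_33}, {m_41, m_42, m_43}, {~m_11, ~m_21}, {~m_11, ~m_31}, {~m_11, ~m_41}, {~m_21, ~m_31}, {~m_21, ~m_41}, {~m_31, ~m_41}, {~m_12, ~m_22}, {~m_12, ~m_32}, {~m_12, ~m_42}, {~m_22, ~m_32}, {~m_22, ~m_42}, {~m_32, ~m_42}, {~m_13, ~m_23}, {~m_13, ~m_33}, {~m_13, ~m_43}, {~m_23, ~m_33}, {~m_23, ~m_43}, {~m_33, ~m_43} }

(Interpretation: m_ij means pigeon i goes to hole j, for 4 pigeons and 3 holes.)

Try m_11 = 0.
Try m_12 = 1.
(~m_22) alone gives m_22 = 0.
(~m_32) alone gives m_32 = 0.
(~m_42) alone gives m_42 = 0.
Try m_21 = 1.
(~m_31) alone gives m_31 = 0.
(m_33) alone gives m_33 = 1.
(~m_41) alone gives m_41 = 0.
(m_43) alone gives m_43 = 1.
But (~m_43) is also a unit clause — contradiction.
So m_21 must be the other value — set m_21 = 0.
(m_23) alone gives m_23 = 1.
(~m_13) alone gives m_13 = 0.
(~m_33) alone gives m_33 = 0.
(m_31) alone gives m_31 = 1.
(~m_41) alone gives m_41 = 0.
(m_43) alone gives m_43 = 1.
But (~m_43) is also a unit clause — contradiction.
Either choice for m_21 ends in contradiction.
So m_12 must be the other value — set m_12 = 0.
(m_13) alone gives m_13 = 1.
(~m_23) alone gives m_23 = 0.
(~m_33) alone gives m_33 = 0.
(~m_43) alone gives m_43 = 0.
Try m_21 = 1.
(~m_31) alone gives m_31 = 0.
(m_32) alone gives m_32 = 1.
(~m_41) alone gives m_41 = 0.
(m_42) alone gives m_42 = 1.
But (~m_42) is also a unit clause — contradiction.
So m_21 must be the other value — set m_21 = 0.
(m_22) alone gives m_22 = 1.
(~m_32) alone gives m_32 = 0.
(m_31) alone gives m_31 = 1.
(~m_41) alone gives m_41 = 0.
(m_42) alone gives m_42 = 1.
But (~m_42) is also a unit clause — contradiction.
Either choice for m_21 ends in contradiction.
Either choice for m_12 ends in contradiction.
So m_11 must be the other value — set m_11 = 1.
(~m_21) alone gives m_21 = 0.
(~m_31) alone gives m_31 = 0.
(~m_41) alone gives m_41 = 0.
Try m_22 = 1.
(~m_12) alone gives m_12 = 0.
(~m_32) alone gives m_32 = 0.
(m_33) alone gives m_33 = 1.
(~m_42) alone gives m_42 = 0.
(m_43) alone gives m_43 = 1.
But (~m_43) is also a unit clause — contradiction.
So m_22 must be the other value — set m_22 = 0.
(m_23) alone gives m_23 = 1.
(~m_13) alone gives m_13 = 0.
(~m_33) alone gives m_33 = 0.
(m_32) alone gives m_32 = 1.
(~m_12) alone gives m_12 = 0.
(~m_42) alone gives m_42 = 0.
(m_43) alone gives m_43 = 1.
But (~m_43) is also a unit clause — contradiction.
Either choice for m_22 ends in contradiction.
Either choice for m_11 ends in contradiction.

UNSATISFIABLE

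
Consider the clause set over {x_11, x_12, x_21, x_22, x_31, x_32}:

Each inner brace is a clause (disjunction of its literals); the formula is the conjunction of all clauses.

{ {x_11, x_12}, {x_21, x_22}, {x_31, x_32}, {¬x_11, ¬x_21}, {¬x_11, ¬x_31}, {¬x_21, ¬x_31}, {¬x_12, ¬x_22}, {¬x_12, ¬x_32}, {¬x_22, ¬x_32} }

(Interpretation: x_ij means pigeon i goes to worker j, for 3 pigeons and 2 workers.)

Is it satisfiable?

No, unsatisfiable

Branch on x_11: set x_11 = True.
(¬x_21) alone gives x_21 = False.
(x_22) alone gives x_22 = True.
(¬x_31) alone gives x_31 = False.
(x_32) alone gives x_32 = True.
But (¬x_32) is also a unit clause — contradiction.
Undo x_11 and try x_11 = False.
(x_12) alone gives x_12 = True.
(¬x_22) alone gives x_22 = False.
(x_21) alone gives x_21 = True.
(¬x_31) alone gives x_31 = False.
(x_32) alone gives x_32 = True.
But (¬x_32) is also a unit clause — contradiction.
Neither x_11 = True nor x_11 = False works.
No assignment satisfies every clause.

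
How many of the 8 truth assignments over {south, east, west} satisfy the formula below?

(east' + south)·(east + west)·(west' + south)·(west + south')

There are 2^3 = 8 truth assignments over (south, east, west).
Check each against the 4 clauses (columns in the order south, east, west):
  F F F  ✗ fails (east + west)
  F F T  ✗ fails (west' + south)
  F T F  ✗ fails (east' + south)
  F T T  ✗ fails (east' + south)
  T F F  ✗ fails (east + west)
  T F T  ✓ satisfies all
  T T F  ✗ fails (west + south')
  T T T  ✓ satisfies all
2 of the 8 rows are models.

2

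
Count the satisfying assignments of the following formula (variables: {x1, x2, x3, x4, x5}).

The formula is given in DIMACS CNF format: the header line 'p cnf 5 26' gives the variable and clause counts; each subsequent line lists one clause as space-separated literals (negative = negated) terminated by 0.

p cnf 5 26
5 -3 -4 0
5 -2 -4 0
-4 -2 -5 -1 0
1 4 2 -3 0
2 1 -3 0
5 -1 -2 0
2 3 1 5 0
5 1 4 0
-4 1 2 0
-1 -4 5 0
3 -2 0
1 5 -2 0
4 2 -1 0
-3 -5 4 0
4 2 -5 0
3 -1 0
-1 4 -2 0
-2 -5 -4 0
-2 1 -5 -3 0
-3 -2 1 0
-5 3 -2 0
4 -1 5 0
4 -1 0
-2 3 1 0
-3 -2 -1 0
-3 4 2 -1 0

There are 2^5 = 32 truth assignments over (x1, x2, x3, x4, x5).
Split on x1. With x1 = True, the clauses containing x1 are satisfied and ¬x1 drops from the rest; 1 of the 2^4 = 16 assignments to the other variables satisfy what remains.
With x1 = False, by the same count on the reduced clause set, 0 assignments work.
(One model: x1=T, x2=F, x3=T, x4=T, x5=T.)
Total: 1 + 0 = 1.

1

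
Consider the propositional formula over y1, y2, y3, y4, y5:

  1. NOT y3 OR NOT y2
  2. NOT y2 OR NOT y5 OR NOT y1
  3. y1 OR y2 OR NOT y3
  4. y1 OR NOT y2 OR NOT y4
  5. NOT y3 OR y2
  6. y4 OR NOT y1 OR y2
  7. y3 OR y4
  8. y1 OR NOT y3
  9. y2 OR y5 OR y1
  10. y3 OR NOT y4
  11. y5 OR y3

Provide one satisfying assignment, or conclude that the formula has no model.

UNSATISFIABLE

Case y3 = false:
Unit clause (y4) forces y4 = true.
But (NOT y4) is also a unit clause — contradiction.
Backtrack on y3: now try y3 = true.
Unit clause (NOT y2) forces y2 = false.
But (y2) is also a unit clause — contradiction.
Either choice for y3 ends in contradiction.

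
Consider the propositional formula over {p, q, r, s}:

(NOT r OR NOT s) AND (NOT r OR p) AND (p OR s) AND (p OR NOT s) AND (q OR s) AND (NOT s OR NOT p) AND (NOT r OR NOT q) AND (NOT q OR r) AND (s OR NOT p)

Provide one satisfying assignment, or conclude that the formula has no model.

Suppose r = false.
From the singleton clause (NOT q), q = false.
From the singleton clause (s), s = true.
From the singleton clause (p), p = true.
But (NOT p) is also a unit clause — contradiction.
So r must be the other value — set r = true.
From the singleton clause (NOT s), s = false.
From the singleton clause (p), p = true.
But (NOT p) is also a unit clause — contradiction.
Both values of r lead to a conflict.

UNSATISFIABLE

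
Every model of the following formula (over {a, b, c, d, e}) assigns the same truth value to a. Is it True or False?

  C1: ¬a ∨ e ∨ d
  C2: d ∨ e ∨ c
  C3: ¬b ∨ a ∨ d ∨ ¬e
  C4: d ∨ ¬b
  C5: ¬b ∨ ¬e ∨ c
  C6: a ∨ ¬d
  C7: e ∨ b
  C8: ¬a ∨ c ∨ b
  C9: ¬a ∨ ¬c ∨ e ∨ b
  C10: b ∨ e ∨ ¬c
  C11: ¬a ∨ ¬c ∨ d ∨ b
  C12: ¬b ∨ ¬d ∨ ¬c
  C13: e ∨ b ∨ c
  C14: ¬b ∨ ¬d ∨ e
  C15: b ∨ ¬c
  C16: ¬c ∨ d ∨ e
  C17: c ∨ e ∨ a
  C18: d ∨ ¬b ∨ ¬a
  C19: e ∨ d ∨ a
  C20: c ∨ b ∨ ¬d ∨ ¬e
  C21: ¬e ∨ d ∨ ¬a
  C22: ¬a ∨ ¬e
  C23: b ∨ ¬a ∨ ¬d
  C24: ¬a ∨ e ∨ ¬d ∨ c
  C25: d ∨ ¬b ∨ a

Suppose a = True.
The clause (¬e) is unit, so e = False.
The clause (d) is unit, so d = True.
The clause (b) is unit, so b = True.
That conflicts with the unit clause (¬b).
So every satisfying assignment has a = False.

False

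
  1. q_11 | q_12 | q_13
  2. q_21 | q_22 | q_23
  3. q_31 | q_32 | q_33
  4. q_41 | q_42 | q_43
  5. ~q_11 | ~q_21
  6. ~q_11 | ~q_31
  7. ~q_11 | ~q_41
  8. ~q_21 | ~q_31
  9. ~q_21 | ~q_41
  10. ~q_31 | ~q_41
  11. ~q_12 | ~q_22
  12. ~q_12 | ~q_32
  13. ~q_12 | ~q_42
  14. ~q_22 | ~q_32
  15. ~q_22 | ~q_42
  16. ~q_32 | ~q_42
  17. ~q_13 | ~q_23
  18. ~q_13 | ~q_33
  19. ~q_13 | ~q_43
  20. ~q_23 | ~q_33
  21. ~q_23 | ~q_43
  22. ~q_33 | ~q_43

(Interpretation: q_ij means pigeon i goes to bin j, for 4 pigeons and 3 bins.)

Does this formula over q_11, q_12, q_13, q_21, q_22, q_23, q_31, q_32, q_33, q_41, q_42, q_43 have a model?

No, unsatisfiable

Try q_11 = 0.
Try q_12 = 1.
The clause (~q_22) is unit, so q_22 = 0.
The clause (~q_32) is unit, so q_32 = 0.
The clause (~q_42) is unit, so q_42 = 0.
Try q_21 = 1.
The clause (~q_31) is unit, so q_31 = 0.
The clause (q_33) is unit, so q_33 = 1.
The clause (~q_41) is unit, so q_41 = 0.
The clause (q_43) is unit, so q_43 = 1.
That conflicts with the unit clause (~q_43).
Undo q_21 and try q_21 = 0.
The clause (q_23) is unit, so q_23 = 1.
The clause (~q_13) is unit, so q_13 = 0.
The clause (~q_33) is unit, so q_33 = 0.
The clause (q_31) is unit, so q_31 = 1.
The clause (~q_41) is unit, so q_41 = 0.
The clause (q_43) is unit, so q_43 = 1.
That conflicts with the unit clause (~q_43).
Either choice for q_21 ends in contradiction.
Undo q_12 and try q_12 = 0.
The clause (q_13) is unit, so q_13 = 1.
The clause (~q_23) is unit, so q_23 = 0.
The clause (~q_33) is unit, so q_33 = 0.
The clause (~q_43) is unit, so q_43 = 0.
Try q_21 = 1.
The clause (~q_31) is unit, so q_31 = 0.
The clause (q_32) is unit, so q_32 = 1.
The clause (~q_41) is unit, so q_41 = 0.
The clause (q_42) is unit, so q_42 = 1.
That conflicts with the unit clause (~q_42).
Undo q_21 and try q_21 = 0.
The clause (q_22) is unit, so q_22 = 1.
The clause (~q_32) is unit, so q_32 = 0.
The clause (q_31) is unit, so q_31 = 1.
The clause (~q_41) is unit, so q_41 = 0.
The clause (q_42) is unit, so q_42 = 1.
That conflicts with the unit clause (~q_42).
Either choice for q_21 ends in contradiction.
Either choice for q_12 ends in contradiction.
Undo q_11 and try q_11 = 1.
The clause (~q_21) is unit, so q_21 = 0.
The clause (~q_31) is unit, so q_31 = 0.
The clause (~q_41) is unit, so q_41 = 0.
Try q_22 = 1.
The clause (~q_12) is unit, so q_12 = 0.
The clause (~q_32) is unit, so q_32 = 0.
The clause (q_33) is unit, so q_33 = 1.
The clause (~q_42) is unit, so q_42 = 0.
The clause (q_43) is unit, so q_43 = 1.
That conflicts with the unit clause (~q_43).
Undo q_22 and try q_22 = 0.
The clause (q_23) is unit, so q_23 = 1.
The clause (~q_13) is unit, so q_13 = 0.
The clause (~q_33) is unit, so q_33 = 0.
The clause (q_32) is unit, so q_32 = 1.
The clause (~q_12) is unit, so q_12 = 0.
The clause (~q_42) is unit, so q_42 = 0.
The clause (q_43) is unit, so q_43 = 1.
That conflicts with the unit clause (~q_43).
Either choice for q_22 ends in contradiction.
Either choice for q_11 ends in contradiction.
No assignment satisfies every clause.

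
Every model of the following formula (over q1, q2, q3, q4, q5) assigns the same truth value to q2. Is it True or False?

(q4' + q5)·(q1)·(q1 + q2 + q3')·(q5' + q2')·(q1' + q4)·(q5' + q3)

False

Suppose q2 = 1.
From the singleton clause (q1), q1 = 1.
From the singleton clause (q5'), q5 = 0.
From the singleton clause (q4'), q4 = 0.
Now (q4) is unsatisfied and unit — conflict.
So every satisfying assignment has q2 = False.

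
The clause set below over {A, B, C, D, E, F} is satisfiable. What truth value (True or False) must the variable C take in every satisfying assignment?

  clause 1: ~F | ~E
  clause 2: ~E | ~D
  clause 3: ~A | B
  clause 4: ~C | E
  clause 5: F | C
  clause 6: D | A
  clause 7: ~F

Suppose C = 0.
Unit clause (F) forces F = 1.
But (~F) is also a unit clause — contradiction.
So every satisfying assignment has C = True.

True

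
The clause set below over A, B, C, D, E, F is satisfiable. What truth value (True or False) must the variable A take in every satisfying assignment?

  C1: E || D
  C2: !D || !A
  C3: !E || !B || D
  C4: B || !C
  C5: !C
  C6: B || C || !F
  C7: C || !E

Suppose A = true.
The clause (!D) is unit, so D = false.
The clause (E) is unit, so E = true.
The clause (!B) is unit, so B = false.
The clause (!C) is unit, so C = false.
That conflicts with the unit clause (C).
So every satisfying assignment has A = False.

False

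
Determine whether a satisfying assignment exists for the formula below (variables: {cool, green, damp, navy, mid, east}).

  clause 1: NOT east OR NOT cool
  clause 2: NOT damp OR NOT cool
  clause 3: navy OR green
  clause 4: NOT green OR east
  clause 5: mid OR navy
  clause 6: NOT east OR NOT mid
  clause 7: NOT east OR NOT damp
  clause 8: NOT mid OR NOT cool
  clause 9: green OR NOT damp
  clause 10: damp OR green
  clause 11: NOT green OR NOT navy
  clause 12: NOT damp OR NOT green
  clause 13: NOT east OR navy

Branch on east: set east = false.
The clause (NOT green) is unit, so green = false.
The clause (navy) is unit, so navy = true.
The clause (NOT damp) is unit, so damp = false.
Now (damp) is unsatisfied and unit — conflict.
That branch fails; take east = true instead.
The clause (NOT cool) is unit, so cool = false.
The clause (NOT mid) is unit, so mid = false.
The clause (navy) is unit, so navy = true.
The clause (NOT damp) is unit, so damp = false.
The clause (green) is unit, so green = true.
Now (NOT green) is unsatisfied and unit — conflict.
Either choice for east ends in contradiction.
No assignment satisfies every clause.

No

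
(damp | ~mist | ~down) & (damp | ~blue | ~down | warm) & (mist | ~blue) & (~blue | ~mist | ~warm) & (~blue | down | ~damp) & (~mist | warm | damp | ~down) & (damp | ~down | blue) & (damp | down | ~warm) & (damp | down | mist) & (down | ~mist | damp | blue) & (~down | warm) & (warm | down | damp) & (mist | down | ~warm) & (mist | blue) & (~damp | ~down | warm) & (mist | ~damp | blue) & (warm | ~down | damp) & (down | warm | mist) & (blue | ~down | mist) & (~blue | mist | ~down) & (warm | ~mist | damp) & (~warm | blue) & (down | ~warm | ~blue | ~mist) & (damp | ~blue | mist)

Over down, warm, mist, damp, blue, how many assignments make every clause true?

1

There are 2^5 = 32 truth assignments over (down, warm, mist, damp, blue).
Split on mist. With mist = 1, the clauses containing mist are satisfied and ~mist drops from the rest; 1 of the 2^4 = 16 assignments to the other variables satisfy what remains.
With mist = 0, by the same count on the reduced clause set, 0 assignments work.
Total: 1 + 0 = 1.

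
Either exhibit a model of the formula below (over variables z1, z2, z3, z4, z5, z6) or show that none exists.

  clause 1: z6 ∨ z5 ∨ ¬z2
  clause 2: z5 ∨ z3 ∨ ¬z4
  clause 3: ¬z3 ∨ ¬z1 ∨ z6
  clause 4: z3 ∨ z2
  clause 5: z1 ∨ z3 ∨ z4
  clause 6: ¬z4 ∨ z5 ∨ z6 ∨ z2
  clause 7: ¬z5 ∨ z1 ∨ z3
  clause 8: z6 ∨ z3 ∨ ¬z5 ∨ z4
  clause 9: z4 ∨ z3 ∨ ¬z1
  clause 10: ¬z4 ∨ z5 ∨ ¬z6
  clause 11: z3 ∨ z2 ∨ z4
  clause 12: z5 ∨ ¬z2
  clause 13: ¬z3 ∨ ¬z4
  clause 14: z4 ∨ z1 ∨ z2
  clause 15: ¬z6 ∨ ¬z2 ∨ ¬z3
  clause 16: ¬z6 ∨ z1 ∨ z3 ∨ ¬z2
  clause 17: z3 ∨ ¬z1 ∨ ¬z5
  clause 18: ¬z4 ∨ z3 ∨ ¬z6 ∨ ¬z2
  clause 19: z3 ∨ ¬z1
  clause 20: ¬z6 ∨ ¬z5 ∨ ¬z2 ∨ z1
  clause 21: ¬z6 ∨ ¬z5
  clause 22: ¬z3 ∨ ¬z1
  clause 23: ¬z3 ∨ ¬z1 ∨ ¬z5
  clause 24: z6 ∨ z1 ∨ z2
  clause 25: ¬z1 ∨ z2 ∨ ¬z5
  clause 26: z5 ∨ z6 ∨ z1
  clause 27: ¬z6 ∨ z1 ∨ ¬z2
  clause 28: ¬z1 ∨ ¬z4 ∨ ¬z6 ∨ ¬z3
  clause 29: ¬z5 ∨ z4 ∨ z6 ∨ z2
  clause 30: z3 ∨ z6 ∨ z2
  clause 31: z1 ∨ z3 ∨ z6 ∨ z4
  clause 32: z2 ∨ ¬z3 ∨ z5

z1 ↦ False,  z2 ↦ True,  z3 ↦ True,  z4 ↦ False,  z5 ↦ True,  z6 ↦ False

Case z3 = True:
The clause (¬z4) is unit, so z4 = False.
The clause (¬z1) is unit, so z1 = False.
The clause (z2) is unit, so z2 = True.
The clause (z5) is unit, so z5 = True.
The clause (¬z6) is unit, so z6 = False.
Every clause now holds.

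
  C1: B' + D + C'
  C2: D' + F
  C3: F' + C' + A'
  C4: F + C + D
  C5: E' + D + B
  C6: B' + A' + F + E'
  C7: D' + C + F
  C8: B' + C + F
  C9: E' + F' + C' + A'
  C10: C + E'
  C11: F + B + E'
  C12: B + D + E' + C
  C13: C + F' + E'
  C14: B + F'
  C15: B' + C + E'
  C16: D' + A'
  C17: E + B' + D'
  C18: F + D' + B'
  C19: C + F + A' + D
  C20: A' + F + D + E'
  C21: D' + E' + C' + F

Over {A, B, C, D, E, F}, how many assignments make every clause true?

There are 2^6 = 64 truth assignments over (A, B, C, D, E, F).
Split on D. With D = 1, the clauses containing D are satisfied and D' drops from the rest; 1 of the 2^5 = 32 assignments to the other variables satisfy what remains.
With D = 0, by the same count on the reduced clause set, 4 assignments work.
Total: 1 + 4 = 5.

5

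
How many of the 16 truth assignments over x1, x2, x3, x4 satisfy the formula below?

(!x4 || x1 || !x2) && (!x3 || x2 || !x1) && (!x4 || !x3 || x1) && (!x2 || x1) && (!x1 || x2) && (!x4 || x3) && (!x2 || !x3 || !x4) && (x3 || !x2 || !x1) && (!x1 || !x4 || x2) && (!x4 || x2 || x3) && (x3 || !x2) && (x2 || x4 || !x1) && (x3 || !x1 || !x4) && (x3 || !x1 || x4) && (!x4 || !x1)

There are 2^4 = 16 truth assignments over (x1, x2, x3, x4).
Check each against the 15 clauses (columns in the order x1, x2, x3, x4):
  F F F F  ✓ satisfies all
  F F F T  ✗ fails (!x4 || x3)
  F F T F  ✓ satisfies all
  F F T T  ✗ fails (!x4 || !x3 || x1)
  F T F F  ✗ fails (!x2 || x1)
  F T F T  ✗ fails (!x4 || x1 || !x2)
  F T T F  ✗ fails (!x2 || x1)
  F T T T  ✗ fails (!x4 || x1 || !x2)
  T F F F  ✗ fails (!x1 || x2)
  T F F T  ✗ fails (!x1 || x2)
  T F T F  ✗ fails (!x3 || x2 || !x1)
  T F T T  ✗ fails (!x3 || x2 || !x1)
  T T F F  ✗ fails (x3 || !x2 || !x1)
  T T F T  ✗ fails (!x4 || x3)
  T T T F  ✓ satisfies all
  T T T T  ✗ fails (!x2 || !x3 || !x4)
3 of the 16 rows are models.

3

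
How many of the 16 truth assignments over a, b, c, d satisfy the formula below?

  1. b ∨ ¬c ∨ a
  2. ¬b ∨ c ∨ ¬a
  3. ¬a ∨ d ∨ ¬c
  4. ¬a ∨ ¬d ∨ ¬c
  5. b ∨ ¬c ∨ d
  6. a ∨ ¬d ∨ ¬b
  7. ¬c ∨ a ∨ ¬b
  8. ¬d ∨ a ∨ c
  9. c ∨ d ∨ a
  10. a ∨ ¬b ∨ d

There are 2^4 = 16 truth assignments over (a, b, c, d).
Check each against the 10 clauses (columns in the order a, b, c, d):
  F F F F  ✗ fails (c ∨ d ∨ a)
  F F F T  ✗ fails (¬d ∨ a ∨ c)
  F F T F  ✗ fails (b ∨ ¬c ∨ a)
  F F T T  ✗ fails (b ∨ ¬c ∨ a)
  F T F F  ✗ fails (c ∨ d ∨ a)
  F T F T  ✗ fails (a ∨ ¬d ∨ ¬b)
  F T T F  ✗ fails (¬c ∨ a ∨ ¬b)
  F T T T  ✗ fails (a ∨ ¬d ∨ ¬b)
  T F F F  ✓ satisfies all
  T F F T  ✓ satisfies all
  T F T F  ✗ fails (¬a ∨ d ∨ ¬c)
  T F T T  ✗ fails (¬a ∨ ¬d ∨ ¬c)
  T T F F  ✗ fails (¬b ∨ c ∨ ¬a)
  T T F T  ✗ fails (¬b ∨ c ∨ ¬a)
  T T T F  ✗ fails (¬a ∨ d ∨ ¬c)
  T T T T  ✗ fails (¬a ∨ ¬d ∨ ¬c)
2 of the 16 rows are models.

2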